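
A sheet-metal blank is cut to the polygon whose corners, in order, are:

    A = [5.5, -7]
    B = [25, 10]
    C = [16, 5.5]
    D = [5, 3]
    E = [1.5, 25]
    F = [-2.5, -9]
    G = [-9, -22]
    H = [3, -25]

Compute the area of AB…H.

Apply the shoelace formula: 2A = Σ (x_i·y_{i+1} − x_{i+1}·y_i), indices taken mod 8.
Cross-terms: 230, -22.5, 20.5, 120.5, 49, -26, 291, 116.5  ⇒  Σ = 779
Area = |Σ|/2 = 389.5.

389.5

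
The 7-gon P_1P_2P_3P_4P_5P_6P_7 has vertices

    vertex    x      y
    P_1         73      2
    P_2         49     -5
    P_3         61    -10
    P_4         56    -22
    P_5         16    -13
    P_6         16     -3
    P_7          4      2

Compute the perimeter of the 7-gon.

|P_1P_2| = √((-24)² + (-7)²) = √625 = 25
|P_2P_3| = √((12)² + (-5)²) = √169 = 13
|P_3P_4| = √((-5)² + (-12)²) = √169 = 13
|P_4P_5| = √((-40)² + (9)²) = √1681 = 41
|P_5P_6| = √((0)² + (10)²) = √100 = 10
|P_6P_7| = √((-12)² + (5)²) = √169 = 13
|P_7P_1| = √((69)² + (0)²) = √4761 = 69
Perimeter = 25 + 13 + 13 + 41 + 10 + 13 + 69 = 184.

184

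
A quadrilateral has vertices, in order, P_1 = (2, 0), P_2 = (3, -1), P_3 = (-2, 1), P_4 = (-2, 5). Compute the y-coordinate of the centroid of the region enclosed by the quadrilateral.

Apply the shoelace (surveyor's) formula. First the cross-terms c_i = x_i·y_{i+1} − x_{i+1}·y_i:
  -2, 1, -8, -10  ⇒  2A = -19, A = -9.5.
Then Σ (y_i + y_{i+1})·c_i = -96, so ȳ = -96 / (6·(-9.5)) = 32/19.

32/19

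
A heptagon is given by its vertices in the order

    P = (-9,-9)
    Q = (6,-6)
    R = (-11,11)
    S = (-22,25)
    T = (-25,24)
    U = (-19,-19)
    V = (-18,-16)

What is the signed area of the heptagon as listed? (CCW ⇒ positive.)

541.5

Σ = (108) + (0) + (-33) + (97) + (931) + (-38) + (18) = 1083
Signed area = Σ/2 = 541.5 (positive ⇒ counter-clockwise traversal).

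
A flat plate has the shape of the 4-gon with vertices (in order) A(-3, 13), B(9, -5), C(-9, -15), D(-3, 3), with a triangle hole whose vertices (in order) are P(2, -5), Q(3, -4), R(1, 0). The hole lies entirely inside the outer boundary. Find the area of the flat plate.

Outer boundary:
Σ = (-102) + (-180) + (-72) + (-30) = -384
Area = |Σ|/2 = 192.
Hole:
Apply Gauss's area formula: 2A = Σ (x_i·y_{i+1} − x_{i+1}·y_i), indices taken mod 3.
P→Q: (2)(-4) − (3)(-5) = 7
Q→R: (3)(0) − (1)(-4) = 4
R→P: (1)(-5) − (2)(0) = -5
Σ = 6
Area = |Σ|/2 = 3.
Net area = 192 − 3 = 189.

189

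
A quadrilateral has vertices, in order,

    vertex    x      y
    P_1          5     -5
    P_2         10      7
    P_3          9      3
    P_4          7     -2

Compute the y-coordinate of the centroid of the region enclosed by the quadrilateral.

2/3

Apply the shoelace (surveyor's) formula. First the cross-terms c_i = x_i·y_{i+1} − x_{i+1}·y_i:
  85, -33, -39, -25  ⇒  2A = -12, A = -6.
Then Σ (y_i + y_{i+1})·c_i = -24, so ȳ = -24 / (6·(-6)) = 2/3.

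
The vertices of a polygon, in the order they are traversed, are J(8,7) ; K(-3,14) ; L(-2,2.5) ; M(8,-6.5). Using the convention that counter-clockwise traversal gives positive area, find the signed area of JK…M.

127.25

Σ = (133) + (20.5) + (-7) + (108) = 254.5
Signed area = Σ/2 = 127.25 (positive ⇒ counter-clockwise traversal).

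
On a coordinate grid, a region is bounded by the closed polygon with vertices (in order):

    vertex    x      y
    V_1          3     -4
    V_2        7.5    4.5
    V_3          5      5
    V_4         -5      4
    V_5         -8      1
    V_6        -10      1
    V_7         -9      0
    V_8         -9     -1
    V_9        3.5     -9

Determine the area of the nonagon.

124

Apply the surveyor's formula: 2A = Σ (x_i·y_{i+1} − x_{i+1}·y_i), indices taken mod 9.
Σ = (43.5) + (15) + (45) + (27) + (2) + (9) + (9) + (84.5) + (13) = 248
Area = |Σ|/2 = 124.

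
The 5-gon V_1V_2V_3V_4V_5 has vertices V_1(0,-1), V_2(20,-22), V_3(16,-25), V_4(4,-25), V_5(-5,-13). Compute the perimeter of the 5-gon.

74

|V_1V_2| = √((20)² + (-21)²) = √841 = 29
|V_2V_3| = √((-4)² + (-3)²) = √25 = 5
|V_3V_4| = √((-12)² + (0)²) = √144 = 12
|V_4V_5| = √((-9)² + (12)²) = √225 = 15
|V_5V_1| = √((5)² + (12)²) = √169 = 13
Perimeter = 29 + 5 + 12 + 15 + 13 = 74.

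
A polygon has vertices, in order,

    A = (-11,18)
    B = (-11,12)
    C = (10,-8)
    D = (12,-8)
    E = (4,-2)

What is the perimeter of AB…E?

72

|AB| = √((0)² + (-6)²) = √36 = 6
|BC| = √((21)² + (-20)²) = √841 = 29
|CD| = √((2)² + (0)²) = √4 = 2
|DE| = √((-8)² + (6)²) = √100 = 10
|EA| = √((-15)² + (20)²) = √625 = 25
Perimeter = 6 + 29 + 2 + 10 + 25 = 72.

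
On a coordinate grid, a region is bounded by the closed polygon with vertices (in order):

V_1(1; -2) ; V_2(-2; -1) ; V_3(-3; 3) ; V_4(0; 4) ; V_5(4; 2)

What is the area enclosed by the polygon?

26

Apply the shoelace (surveyor's) formula: 2A = Σ (x_i·y_{i+1} − x_{i+1}·y_i), indices taken mod 5.
Cross-terms: -5, -9, -12, -16, -10  ⇒  Σ = -52
Area = |Σ|/2 = 26.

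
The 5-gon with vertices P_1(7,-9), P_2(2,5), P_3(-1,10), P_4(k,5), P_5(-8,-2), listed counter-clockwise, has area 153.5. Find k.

The doubled signed area Σ (x_i y_{i+1} − x_{i+1} y_i) is linear in k.
With k=0 it equals 199; the coefficient of k is -12 (from the two edges through P_4).
So -12·k + 199 = 2·153.5 = 307 ⇒ k = -9.

-9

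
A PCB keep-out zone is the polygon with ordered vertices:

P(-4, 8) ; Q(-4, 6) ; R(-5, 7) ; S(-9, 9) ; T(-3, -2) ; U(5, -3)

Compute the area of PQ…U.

60

Σ = (8) + (2) + (18) + (45) + (19) + (28) = 120
Area = |Σ|/2 = 60.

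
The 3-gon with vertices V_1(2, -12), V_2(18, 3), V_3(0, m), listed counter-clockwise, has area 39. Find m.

-9

The doubled signed area Σ (x_i y_{i+1} − x_{i+1} y_i) is linear in m.
With m=0 it equals 222; the coefficient of m is 16 (from the two edges through V_3).
So 16·m + 222 = 2·39 = 78 ⇒ m = -9.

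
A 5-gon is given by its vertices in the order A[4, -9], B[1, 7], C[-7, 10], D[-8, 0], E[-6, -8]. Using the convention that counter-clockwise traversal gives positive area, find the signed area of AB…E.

Σ = (37) + (59) + (80) + (64) + (86) = 326
Signed area = Σ/2 = 163 (positive ⇒ counter-clockwise traversal).

163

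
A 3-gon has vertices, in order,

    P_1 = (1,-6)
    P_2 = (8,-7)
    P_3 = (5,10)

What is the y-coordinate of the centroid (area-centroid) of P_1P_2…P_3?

-1

Apply the shoelace (surveyor's) formula. First the cross-terms c_i = x_i·y_{i+1} − x_{i+1}·y_i:
  41, 115, -40  ⇒  2A = 116, A = 58.
Then Σ (y_i + y_{i+1})·c_i = -348, so ȳ = -348 / (6·58) = -1.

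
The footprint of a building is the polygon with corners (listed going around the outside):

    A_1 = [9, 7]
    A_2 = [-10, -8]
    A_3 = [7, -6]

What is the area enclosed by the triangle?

108.5

Σ = (-2) + (116) + (103) = 217
Area = |Σ|/2 = 108.5.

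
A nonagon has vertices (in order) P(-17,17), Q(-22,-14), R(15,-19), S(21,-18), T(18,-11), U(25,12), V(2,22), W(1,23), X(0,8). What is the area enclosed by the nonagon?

Σ = (612) + (628) + (129) + (93) + (491) + (526) + (24) + (8) + (136) = 2647
Area = |Σ|/2 = 1323.5.

1323.5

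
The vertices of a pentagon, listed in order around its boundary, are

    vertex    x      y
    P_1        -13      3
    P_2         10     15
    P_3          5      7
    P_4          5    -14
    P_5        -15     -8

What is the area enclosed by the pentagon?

Cross-terms: -225, -5, -105, -250, -149  ⇒  Σ = -734
Area = |Σ|/2 = 367.

367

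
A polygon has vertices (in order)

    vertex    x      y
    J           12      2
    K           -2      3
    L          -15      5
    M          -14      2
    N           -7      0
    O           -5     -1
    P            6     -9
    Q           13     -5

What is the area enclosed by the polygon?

180

Σ = (40) + (35) + (40) + (14) + (7) + (51) + (87) + (86) = 360
Area = |Σ|/2 = 180.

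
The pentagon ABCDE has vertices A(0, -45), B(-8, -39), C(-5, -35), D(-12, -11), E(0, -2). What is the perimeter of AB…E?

98

|AB| = √((-8)² + (6)²) = √100 = 10
|BC| = √((3)² + (4)²) = √25 = 5
|CD| = √((-7)² + (24)²) = √625 = 25
|DE| = √((12)² + (9)²) = √225 = 15
|EA| = √((0)² + (-43)²) = √1849 = 43
Perimeter = 10 + 5 + 25 + 15 + 43 = 98.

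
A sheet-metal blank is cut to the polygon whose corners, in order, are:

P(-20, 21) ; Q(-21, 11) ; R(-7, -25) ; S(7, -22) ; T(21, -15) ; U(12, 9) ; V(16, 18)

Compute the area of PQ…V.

Apply the shoelace formula: 2A = Σ (x_i·y_{i+1} − x_{i+1}·y_i), indices taken mod 7.
Σ = (221) + (602) + (329) + (357) + (369) + (72) + (696) = 2646
Area = |Σ|/2 = 1323.

1323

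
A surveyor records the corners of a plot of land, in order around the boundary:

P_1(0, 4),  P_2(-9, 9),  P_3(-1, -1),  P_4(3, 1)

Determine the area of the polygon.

34

Apply the shoelace formula: 2A = Σ (x_i·y_{i+1} − x_{i+1}·y_i), indices taken mod 4.
P_1→P_2: (0)(9) − (-9)(4) = 36
P_2→P_3: (-9)(-1) − (-1)(9) = 18
P_3→P_4: (-1)(1) − (3)(-1) = 2
P_4→P_1: (3)(4) − (0)(1) = 12
Σ = 68
Area = |Σ|/2 = 34.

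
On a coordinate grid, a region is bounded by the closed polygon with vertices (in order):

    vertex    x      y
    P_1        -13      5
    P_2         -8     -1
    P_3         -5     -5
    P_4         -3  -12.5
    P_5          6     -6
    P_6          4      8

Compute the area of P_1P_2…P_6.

Apply Gauss's area formula: 2A = Σ (x_i·y_{i+1} − x_{i+1}·y_i), indices taken mod 6.
P_1→P_2: (-13)(-1) − (-8)(5) = 53
P_2→P_3: (-8)(-5) − (-5)(-1) = 35
P_3→P_4: (-5)(-12.5) − (-3)(-5) = 47.5
P_4→P_5: (-3)(-6) − (6)(-12.5) = 93
P_5→P_6: (6)(8) − (4)(-6) = 72
P_6→P_1: (4)(5) − (-13)(8) = 124
Σ = 424.5
Area = |Σ|/2 = 212.25.

212.25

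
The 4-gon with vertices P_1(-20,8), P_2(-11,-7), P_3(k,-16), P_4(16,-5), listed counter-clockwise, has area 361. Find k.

17

Write out the shoelace sum; only the two edges meeting at P_3 involve k:
2·Area = [((-11)·(-16) − k·(-7)) + (k·(-5) − 16·(-16))] + 256
       = 2·k + 688 = 722
⇒ k = 17.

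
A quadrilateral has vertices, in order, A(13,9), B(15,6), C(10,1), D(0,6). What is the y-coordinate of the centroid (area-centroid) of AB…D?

16/3

Apply the shoelace (surveyor's) formula. First the cross-terms c_i = x_i·y_{i+1} − x_{i+1}·y_i:
  -57, -45, 60, -78  ⇒  2A = -120, A = -60.
Then Σ (y_i + y_{i+1})·c_i = -1920, so ȳ = -1920 / (6·(-60)) = 16/3.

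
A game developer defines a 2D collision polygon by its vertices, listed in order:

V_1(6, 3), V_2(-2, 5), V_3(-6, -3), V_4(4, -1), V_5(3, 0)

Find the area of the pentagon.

51

Apply Gauss's area formula: 2A = Σ (x_i·y_{i+1} − x_{i+1}·y_i), indices taken mod 5.
Σ = (36) + (36) + (18) + (3) + (9) = 102
Area = |Σ|/2 = 51.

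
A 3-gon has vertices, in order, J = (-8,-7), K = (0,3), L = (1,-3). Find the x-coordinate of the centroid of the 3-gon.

Apply the shoelace (surveyor's) formula. First the cross-terms c_i = x_i·y_{i+1} − x_{i+1}·y_i:
  -24, -3, -31  ⇒  2A = -58, A = -29.
Then Σ (x_i + x_{i+1})·c_i = 406, so x̄ = 406 / (6·(-29)) = -7/3.

-7/3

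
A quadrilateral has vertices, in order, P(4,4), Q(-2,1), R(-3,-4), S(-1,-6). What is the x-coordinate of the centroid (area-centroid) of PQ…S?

-3/19

Apply the shoelace (surveyor's) formula. First the cross-terms c_i = x_i·y_{i+1} − x_{i+1}·y_i:
  12, 11, 14, 20  ⇒  2A = 57, A = 28.5.
Then Σ (x_i + x_{i+1})·c_i = -27, so x̄ = -27 / (6·28.5) = -3/19.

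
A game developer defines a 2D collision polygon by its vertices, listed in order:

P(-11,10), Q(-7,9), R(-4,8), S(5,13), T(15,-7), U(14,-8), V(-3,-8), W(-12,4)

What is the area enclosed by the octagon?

356.5

P→Q: (-11)(9) − (-7)(10) = -29
Q→R: (-7)(8) − (-4)(9) = -20
R→S: (-4)(13) − (5)(8) = -92
S→T: (5)(-7) − (15)(13) = -230
T→U: (15)(-8) − (14)(-7) = -22
U→V: (14)(-8) − (-3)(-8) = -136
V→W: (-3)(4) − (-12)(-8) = -108
W→P: (-12)(10) − (-11)(4) = -76
Σ = -713
Area = |Σ|/2 = 356.5.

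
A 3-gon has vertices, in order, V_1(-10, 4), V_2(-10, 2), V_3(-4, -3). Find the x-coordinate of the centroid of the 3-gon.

-8

Apply the surveyor's formula. First the cross-terms c_i = x_i·y_{i+1} − x_{i+1}·y_i:
  20, 38, -46  ⇒  2A = 12, A = 6.
Then Σ (x_i + x_{i+1})·c_i = -288, so x̄ = -288 / (6·6) = -8.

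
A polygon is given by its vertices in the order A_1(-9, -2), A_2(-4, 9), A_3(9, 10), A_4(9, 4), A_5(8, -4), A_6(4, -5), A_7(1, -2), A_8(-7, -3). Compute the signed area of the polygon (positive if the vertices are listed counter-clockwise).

Σ = (-89) + (-121) + (-54) + (-68) + (-24) + (-3) + (-17) + (-13) = -389
Signed area = Σ/2 = -194.5 (negative ⇒ clockwise traversal).

-194.5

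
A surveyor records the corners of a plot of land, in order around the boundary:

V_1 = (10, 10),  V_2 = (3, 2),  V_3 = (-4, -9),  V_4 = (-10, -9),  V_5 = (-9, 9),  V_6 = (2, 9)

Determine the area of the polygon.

211.5

Cross-terms: -10, -19, -54, -171, -99, -70  ⇒  Σ = -423
Area = |Σ|/2 = 211.5.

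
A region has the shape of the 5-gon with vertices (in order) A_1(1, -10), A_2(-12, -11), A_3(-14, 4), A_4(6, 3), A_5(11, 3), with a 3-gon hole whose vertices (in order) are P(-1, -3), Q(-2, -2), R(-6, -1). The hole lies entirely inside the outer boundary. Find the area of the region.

262

Outer boundary:
Σ = (-131) + (-202) + (-66) + (-15) + (-113) = -527
Area = |Σ|/2 = 263.5.
Hole:
Apply the surveyor's formula: 2A = Σ (x_i·y_{i+1} − x_{i+1}·y_i), indices taken mod 3.
Σ = (-4) + (-10) + (17) = 3
Area = |Σ|/2 = 1.5.
Net area = 263.5 − 1.5 = 262.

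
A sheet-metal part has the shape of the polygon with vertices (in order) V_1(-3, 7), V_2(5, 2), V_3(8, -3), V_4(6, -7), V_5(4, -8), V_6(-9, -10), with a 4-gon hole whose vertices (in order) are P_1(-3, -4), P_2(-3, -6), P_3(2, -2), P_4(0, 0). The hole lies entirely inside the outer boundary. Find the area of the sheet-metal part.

155.5

Outer boundary:
Apply the shoelace formula: 2A = Σ (x_i·y_{i+1} − x_{i+1}·y_i), indices taken mod 6.
Cross-terms: -41, -31, -38, -20, -112, -93  ⇒  Σ = -335
Area = |Σ|/2 = 167.5.
Hole:
Apply Gauss's area formula: 2A = Σ (x_i·y_{i+1} − x_{i+1}·y_i), indices taken mod 4.
Σ = (6) + (18) + (0) + (0) = 24
Area = |Σ|/2 = 12.
Net area = 167.5 − 12 = 155.5.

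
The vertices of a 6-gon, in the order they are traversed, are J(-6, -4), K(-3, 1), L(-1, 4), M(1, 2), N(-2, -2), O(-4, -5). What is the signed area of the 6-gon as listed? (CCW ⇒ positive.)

-22.5

Apply the shoelace (surveyor's) formula: 2A = Σ (x_i·y_{i+1} − x_{i+1}·y_i), indices taken mod 6.
Σ = (-18) + (-11) + (-6) + (2) + (2) + (-14) = -45
Signed area = Σ/2 = -22.5 (negative ⇒ clockwise traversal).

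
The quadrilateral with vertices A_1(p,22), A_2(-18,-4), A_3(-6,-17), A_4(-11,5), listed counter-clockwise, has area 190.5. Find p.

Write out the shoelace sum; only the two edges meeting at A_1 involve p:
2·Area = [((-11)·22 − p·5) + (p·(-4) − (-18)·22)] + 65
       = -9·p + 219 = 381
⇒ p = -18.

-18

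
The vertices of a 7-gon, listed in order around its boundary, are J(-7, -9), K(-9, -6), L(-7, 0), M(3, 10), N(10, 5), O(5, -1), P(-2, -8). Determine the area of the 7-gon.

175.5

Apply the shoelace (surveyor's) formula: 2A = Σ (x_i·y_{i+1} − x_{i+1}·y_i), indices taken mod 7.
Σ = (-39) + (-42) + (-70) + (-85) + (-35) + (-42) + (-38) = -351
Area = |Σ|/2 = 175.5.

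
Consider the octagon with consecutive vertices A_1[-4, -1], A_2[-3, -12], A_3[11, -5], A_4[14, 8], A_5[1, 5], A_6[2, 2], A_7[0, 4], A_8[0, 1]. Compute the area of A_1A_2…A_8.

Apply Gauss's area formula: 2A = Σ (x_i·y_{i+1} − x_{i+1}·y_i), indices taken mod 8.
Σ = (45) + (147) + (158) + (62) + (-8) + (8) + (0) + (4) = 416
Area = |Σ|/2 = 208.

208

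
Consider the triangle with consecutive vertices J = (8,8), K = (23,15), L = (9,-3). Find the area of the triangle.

86

Apply the shoelace (surveyor's) formula: 2A = Σ (x_i·y_{i+1} − x_{i+1}·y_i), indices taken mod 3.
Cross-terms: -64, -204, 96  ⇒  Σ = -172
Area = |Σ|/2 = 86.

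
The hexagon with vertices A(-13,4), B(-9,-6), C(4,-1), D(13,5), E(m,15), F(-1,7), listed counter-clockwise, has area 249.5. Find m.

The doubled signed area Σ (x_i y_{i+1} − x_{i+1} y_i) is linear in m.
With m=0 it equals 477; the coefficient of m is 2 (from the two edges through E).
So 2·m + 477 = 2·249.5 = 499 ⇒ m = 11.

11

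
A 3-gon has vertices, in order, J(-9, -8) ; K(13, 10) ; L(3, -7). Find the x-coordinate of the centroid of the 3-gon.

7/3

Apply the shoelace (surveyor's) formula. First the cross-terms c_i = x_i·y_{i+1} − x_{i+1}·y_i:
  14, -121, -87  ⇒  2A = -194, A = -97.
Then Σ (x_i + x_{i+1})·c_i = -1358, so x̄ = -1358 / (6·(-97)) = 7/3.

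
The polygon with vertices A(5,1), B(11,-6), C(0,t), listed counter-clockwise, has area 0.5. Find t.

Write out the shoelace sum; only the two edges meeting at C involve t:
2·Area = [(11·t − 0·(-6)) + (0·1 − 5·t)] + -41
       = 6·t + -41 = 1
⇒ t = 7.

7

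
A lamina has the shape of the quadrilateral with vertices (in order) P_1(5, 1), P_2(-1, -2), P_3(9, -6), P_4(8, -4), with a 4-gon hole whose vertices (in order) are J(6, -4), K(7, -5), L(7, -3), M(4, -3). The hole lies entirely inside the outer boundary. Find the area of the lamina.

25

Outer boundary:
Σ = (-9) + (24) + (12) + (28) = 55
Area = |Σ|/2 = 27.5.
Hole:
Apply the surveyor's formula: 2A = Σ (x_i·y_{i+1} − x_{i+1}·y_i), indices taken mod 4.
J→K: (6)(-5) − (7)(-4) = -2
K→L: (7)(-3) − (7)(-5) = 14
L→M: (7)(-3) − (4)(-3) = -9
M→J: (4)(-4) − (6)(-3) = 2
Σ = 5
Area = |Σ|/2 = 2.5.
Net area = 27.5 − 2.5 = 25.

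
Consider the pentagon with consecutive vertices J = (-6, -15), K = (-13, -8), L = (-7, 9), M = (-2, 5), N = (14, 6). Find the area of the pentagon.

296.5

Cross-terms: -147, -173, -17, -82, -174  ⇒  Σ = -593
Area = |Σ|/2 = 296.5.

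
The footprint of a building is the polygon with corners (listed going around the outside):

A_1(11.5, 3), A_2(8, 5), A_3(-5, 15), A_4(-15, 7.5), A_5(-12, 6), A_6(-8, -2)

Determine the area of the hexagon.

218.5

Apply the shoelace formula: 2A = Σ (x_i·y_{i+1} − x_{i+1}·y_i), indices taken mod 6.
A_1→A_2: (11.5)(5) − (8)(3) = 33.5
A_2→A_3: (8)(15) − (-5)(5) = 145
A_3→A_4: (-5)(7.5) − (-15)(15) = 187.5
A_4→A_5: (-15)(6) − (-12)(7.5) = 0
A_5→A_6: (-12)(-2) − (-8)(6) = 72
A_6→A_1: (-8)(3) − (11.5)(-2) = -1
Σ = 437
Area = |Σ|/2 = 218.5.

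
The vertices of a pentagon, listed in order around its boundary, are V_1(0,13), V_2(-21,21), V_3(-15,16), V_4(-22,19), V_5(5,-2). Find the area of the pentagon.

Σ = (273) + (-21) + (67) + (-51) + (65) = 333
Area = |Σ|/2 = 166.5.

166.5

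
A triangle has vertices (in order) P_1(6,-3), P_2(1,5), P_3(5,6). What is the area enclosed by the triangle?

18.5

Apply the surveyor's formula: 2A = Σ (x_i·y_{i+1} − x_{i+1}·y_i), indices taken mod 3.
Σ = (33) + (-19) + (-51) = -37
Area = |Σ|/2 = 18.5.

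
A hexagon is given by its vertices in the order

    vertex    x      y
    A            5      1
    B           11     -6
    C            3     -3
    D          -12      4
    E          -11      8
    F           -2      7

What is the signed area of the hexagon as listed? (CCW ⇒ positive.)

-115

Apply the shoelace (surveyor's) formula: 2A = Σ (x_i·y_{i+1} − x_{i+1}·y_i), indices taken mod 6.
A→B: (5)(-6) − (11)(1) = -41
B→C: (11)(-3) − (3)(-6) = -15
C→D: (3)(4) − (-12)(-3) = -24
D→E: (-12)(8) − (-11)(4) = -52
E→F: (-11)(7) − (-2)(8) = -61
F→A: (-2)(1) − (5)(7) = -37
Σ = -230
Signed area = Σ/2 = -115 (negative ⇒ clockwise traversal).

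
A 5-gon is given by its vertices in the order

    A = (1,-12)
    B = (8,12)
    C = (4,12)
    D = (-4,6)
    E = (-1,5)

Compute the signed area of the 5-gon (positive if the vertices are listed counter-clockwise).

110.5

A→B: (1)(12) − (8)(-12) = 108
B→C: (8)(12) − (4)(12) = 48
C→D: (4)(6) − (-4)(12) = 72
D→E: (-4)(5) − (-1)(6) = -14
E→A: (-1)(-12) − (1)(5) = 7
Σ = 221
Signed area = Σ/2 = 110.5 (positive ⇒ counter-clockwise traversal).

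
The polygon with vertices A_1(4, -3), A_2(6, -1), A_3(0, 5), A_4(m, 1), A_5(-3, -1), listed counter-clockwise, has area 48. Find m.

Write out the shoelace sum; only the two edges meeting at A_4 involve m:
2·Area = [(0·1 − m·5) + (m·(-1) − (-3)·1)] + 57
       = -6·m + 60 = 96
⇒ m = -6.

-6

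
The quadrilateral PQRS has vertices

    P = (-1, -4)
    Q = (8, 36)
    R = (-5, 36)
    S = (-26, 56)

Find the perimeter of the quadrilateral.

148

|PQ| = √((9)² + (40)²) = √1681 = 41
|QR| = √((-13)² + (0)²) = √169 = 13
|RS| = √((-21)² + (20)²) = √841 = 29
|SP| = √((25)² + (-60)²) = √4225 = 65
Perimeter = 41 + 13 + 29 + 65 = 148.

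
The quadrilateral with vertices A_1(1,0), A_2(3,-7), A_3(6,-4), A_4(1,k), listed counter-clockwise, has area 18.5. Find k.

Write out the shoelace sum; only the two edges meeting at A_4 involve k:
2·Area = [(6·k − 1·(-4)) + (1·0 − 1·k)] + 23
       = 5·k + 27 = 37
⇒ k = 2.

2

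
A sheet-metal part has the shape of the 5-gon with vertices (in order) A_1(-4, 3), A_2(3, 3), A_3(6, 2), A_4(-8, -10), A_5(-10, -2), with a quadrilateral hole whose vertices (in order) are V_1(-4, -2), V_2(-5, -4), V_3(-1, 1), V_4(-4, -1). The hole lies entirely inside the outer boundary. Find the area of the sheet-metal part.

Outer boundary:
Apply the surveyor's formula: 2A = Σ (x_i·y_{i+1} − x_{i+1}·y_i), indices taken mod 5.
Σ = (-21) + (-12) + (-44) + (-84) + (-38) = -199
Area = |Σ|/2 = 99.5.
Hole:
Σ = (6) + (-9) + (5) + (4) = 6
Area = |Σ|/2 = 3.
Net area = 99.5 − 3 = 96.5.

96.5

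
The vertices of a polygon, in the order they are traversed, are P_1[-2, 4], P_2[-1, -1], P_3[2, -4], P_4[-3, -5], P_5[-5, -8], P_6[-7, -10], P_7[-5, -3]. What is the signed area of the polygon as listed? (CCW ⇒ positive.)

-36

Σ = (6) + (6) + (-22) + (-1) + (-6) + (-29) + (-26) = -72
Signed area = Σ/2 = -36 (negative ⇒ clockwise traversal).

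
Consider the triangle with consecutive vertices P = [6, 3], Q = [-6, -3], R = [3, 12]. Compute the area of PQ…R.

63

Apply the shoelace (surveyor's) formula: 2A = Σ (x_i·y_{i+1} − x_{i+1}·y_i), indices taken mod 3.
Cross-terms: 0, -63, -63  ⇒  Σ = -126
Area = |Σ|/2 = 63.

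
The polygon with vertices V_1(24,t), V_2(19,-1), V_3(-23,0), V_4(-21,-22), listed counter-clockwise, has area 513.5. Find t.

Write out the shoelace sum; only the two edges meeting at V_1 involve t:
2·Area = [((-21)·t − 24·(-22)) + (24·(-1) − 19·t)] + 483
       = -40·t + 987 = 1027
⇒ t = -1.

-1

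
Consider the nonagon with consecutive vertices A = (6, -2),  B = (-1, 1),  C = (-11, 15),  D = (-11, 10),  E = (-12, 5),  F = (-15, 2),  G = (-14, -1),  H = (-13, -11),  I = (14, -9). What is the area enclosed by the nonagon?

326

Σ = (4) + (-4) + (55) + (65) + (51) + (43) + (141) + (271) + (26) = 652
Area = |Σ|/2 = 326.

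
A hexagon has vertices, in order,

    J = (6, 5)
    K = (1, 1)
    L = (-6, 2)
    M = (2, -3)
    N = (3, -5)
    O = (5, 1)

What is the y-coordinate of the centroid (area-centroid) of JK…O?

26/207

Apply the shoelace formula. First the cross-terms c_i = x_i·y_{i+1} − x_{i+1}·y_i:
  1, 8, 14, -1, 28, 19  ⇒  2A = 69, A = 34.5.
Then Σ (y_i + y_{i+1})·c_i = 26, so ȳ = 26 / (6·34.5) = 26/207.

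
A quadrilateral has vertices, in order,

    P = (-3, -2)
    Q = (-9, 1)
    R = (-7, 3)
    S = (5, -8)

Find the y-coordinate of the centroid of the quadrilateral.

-38/51

Apply the shoelace (surveyor's) formula. First the cross-terms c_i = x_i·y_{i+1} − x_{i+1}·y_i:
  -21, -20, 41, -34  ⇒  2A = -34, A = -17.
Then Σ (y_i + y_{i+1})·c_i = 76, so ȳ = 76 / (6·(-17)) = -38/51.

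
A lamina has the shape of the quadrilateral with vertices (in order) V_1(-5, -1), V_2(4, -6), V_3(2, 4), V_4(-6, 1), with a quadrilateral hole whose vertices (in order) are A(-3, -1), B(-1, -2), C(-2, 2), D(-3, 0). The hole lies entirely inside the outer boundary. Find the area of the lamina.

45.5

Outer boundary:
Cross-terms: 34, 28, 26, 11  ⇒  Σ = 99
Area = |Σ|/2 = 49.5.
Hole:
Apply the surveyor's formula: 2A = Σ (x_i·y_{i+1} − x_{i+1}·y_i), indices taken mod 4.
Σ = (5) + (-6) + (6) + (3) = 8
Area = |Σ|/2 = 4.
Net area = 49.5 − 4 = 45.5.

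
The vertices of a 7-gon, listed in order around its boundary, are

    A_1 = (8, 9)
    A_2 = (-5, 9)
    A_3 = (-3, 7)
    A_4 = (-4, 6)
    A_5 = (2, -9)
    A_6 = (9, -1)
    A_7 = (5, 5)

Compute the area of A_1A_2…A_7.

Apply the shoelace (surveyor's) formula: 2A = Σ (x_i·y_{i+1} − x_{i+1}·y_i), indices taken mod 7.
A_1→A_2: (8)(9) − (-5)(9) = 117
A_2→A_3: (-5)(7) − (-3)(9) = -8
A_3→A_4: (-3)(6) − (-4)(7) = 10
A_4→A_5: (-4)(-9) − (2)(6) = 24
A_5→A_6: (2)(-1) − (9)(-9) = 79
A_6→A_7: (9)(5) − (5)(-1) = 50
A_7→A_1: (5)(9) − (8)(5) = 5
Σ = 277
Area = |Σ|/2 = 138.5.

138.5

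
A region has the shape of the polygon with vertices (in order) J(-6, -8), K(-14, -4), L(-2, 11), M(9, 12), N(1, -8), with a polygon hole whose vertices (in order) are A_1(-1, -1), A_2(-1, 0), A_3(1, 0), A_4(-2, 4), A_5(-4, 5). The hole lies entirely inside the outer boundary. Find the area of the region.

247.5

Outer boundary:
J→K: (-6)(-4) − (-14)(-8) = -88
K→L: (-14)(11) − (-2)(-4) = -162
L→M: (-2)(12) − (9)(11) = -123
M→N: (9)(-8) − (1)(12) = -84
N→J: (1)(-8) − (-6)(-8) = -56
Σ = -513
Area = |Σ|/2 = 256.5.
Hole:
Cross-terms: -1, 0, 4, 6, 9  ⇒  Σ = 18
Area = |Σ|/2 = 9.
Net area = 256.5 − 9 = 247.5.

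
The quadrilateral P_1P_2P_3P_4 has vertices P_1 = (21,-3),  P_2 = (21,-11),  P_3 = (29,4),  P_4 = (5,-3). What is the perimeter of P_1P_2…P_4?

66

|P_1P_2| = √((0)² + (-8)²) = √64 = 8
|P_2P_3| = √((8)² + (15)²) = √289 = 17
|P_3P_4| = √((-24)² + (-7)²) = √625 = 25
|P_4P_1| = √((16)² + (0)²) = √256 = 16
Perimeter = 8 + 17 + 25 + 16 = 66.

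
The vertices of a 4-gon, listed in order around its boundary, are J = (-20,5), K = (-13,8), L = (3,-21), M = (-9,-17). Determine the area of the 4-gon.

Apply Gauss's area formula: 2A = Σ (x_i·y_{i+1} − x_{i+1}·y_i), indices taken mod 4.
Σ = (-95) + (249) + (-240) + (-385) = -471
Area = |Σ|/2 = 235.5.

235.5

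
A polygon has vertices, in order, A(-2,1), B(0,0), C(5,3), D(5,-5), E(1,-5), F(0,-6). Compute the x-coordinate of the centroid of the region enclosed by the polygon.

Apply the shoelace formula. First the cross-terms c_i = x_i·y_{i+1} − x_{i+1}·y_i:
  0, 0, -40, -20, -6, -12  ⇒  2A = -78, A = -39.
Then Σ (x_i + x_{i+1})·c_i = -502, so x̄ = -502 / (6·(-39)) = 251/117.

251/117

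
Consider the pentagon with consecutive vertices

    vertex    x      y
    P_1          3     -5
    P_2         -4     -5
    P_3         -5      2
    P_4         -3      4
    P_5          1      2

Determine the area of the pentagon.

51.5

Apply the surveyor's formula: 2A = Σ (x_i·y_{i+1} − x_{i+1}·y_i), indices taken mod 5.
P_1→P_2: (3)(-5) − (-4)(-5) = -35
P_2→P_3: (-4)(2) − (-5)(-5) = -33
P_3→P_4: (-5)(4) − (-3)(2) = -14
P_4→P_5: (-3)(2) − (1)(4) = -10
P_5→P_1: (1)(-5) − (3)(2) = -11
Σ = -103
Area = |Σ|/2 = 51.5.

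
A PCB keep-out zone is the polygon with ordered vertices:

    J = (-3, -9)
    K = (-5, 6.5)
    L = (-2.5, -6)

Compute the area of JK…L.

Apply the surveyor's formula: 2A = Σ (x_i·y_{i+1} − x_{i+1}·y_i), indices taken mod 3.
J→K: (-3)(6.5) − (-5)(-9) = -64.5
K→L: (-5)(-6) − (-2.5)(6.5) = 46.25
L→J: (-2.5)(-9) − (-3)(-6) = 4.5
Σ = -13.75
Area = |Σ|/2 = 6.875.

6.875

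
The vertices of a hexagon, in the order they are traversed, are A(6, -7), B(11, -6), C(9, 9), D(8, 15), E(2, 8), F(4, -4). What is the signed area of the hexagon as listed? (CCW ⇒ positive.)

Apply the surveyor's formula: 2A = Σ (x_i·y_{i+1} − x_{i+1}·y_i), indices taken mod 6.
Σ = (41) + (153) + (63) + (34) + (-40) + (-4) = 247
Signed area = Σ/2 = 123.5 (positive ⇒ counter-clockwise traversal).

123.5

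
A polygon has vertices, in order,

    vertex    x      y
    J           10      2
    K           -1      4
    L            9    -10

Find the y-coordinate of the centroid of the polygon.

Apply the shoelace formula. First the cross-terms c_i = x_i·y_{i+1} − x_{i+1}·y_i:
  42, -26, 118  ⇒  2A = 134, A = 67.
Then Σ (y_i + y_{i+1})·c_i = -536, so ȳ = -536 / (6·67) = -4/3.

-4/3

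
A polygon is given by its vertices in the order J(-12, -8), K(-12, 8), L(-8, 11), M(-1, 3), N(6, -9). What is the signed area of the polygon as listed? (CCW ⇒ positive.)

Cross-terms: -192, -68, -13, -9, -156  ⇒  Σ = -438
Signed area = Σ/2 = -219 (negative ⇒ clockwise traversal).

-219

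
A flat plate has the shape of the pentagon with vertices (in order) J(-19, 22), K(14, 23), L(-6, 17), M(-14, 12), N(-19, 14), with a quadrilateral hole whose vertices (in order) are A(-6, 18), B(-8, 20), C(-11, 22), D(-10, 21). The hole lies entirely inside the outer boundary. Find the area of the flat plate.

160

Outer boundary:
Apply the shoelace (surveyor's) formula: 2A = Σ (x_i·y_{i+1} − x_{i+1}·y_i), indices taken mod 5.
Σ = (-745) + (376) + (166) + (32) + (-152) = -323
Area = |Σ|/2 = 161.5.
Hole:
Cross-terms: 24, 44, -11, -54  ⇒  Σ = 3
Area = |Σ|/2 = 1.5.
Net area = 161.5 − 1.5 = 160.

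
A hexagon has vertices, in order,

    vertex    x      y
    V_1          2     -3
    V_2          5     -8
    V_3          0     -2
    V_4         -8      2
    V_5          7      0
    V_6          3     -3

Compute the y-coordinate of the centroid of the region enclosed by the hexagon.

Apply the surveyor's formula. First the cross-terms c_i = x_i·y_{i+1} − x_{i+1}·y_i:
  -1, -10, -16, -14, -21, -3  ⇒  2A = -65, A = -32.5.
Then Σ (y_i + y_{i+1})·c_i = 164, so ȳ = 164 / (6·(-32.5)) = -164/195.

-164/195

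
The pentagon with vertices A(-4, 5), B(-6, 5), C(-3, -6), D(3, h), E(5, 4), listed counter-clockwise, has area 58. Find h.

2

Write out the shoelace sum; only the two edges meeting at D involve h:
2·Area = [((-3)·h − 3·(-6)) + (3·4 − 5·h)] + 102
       = -8·h + 132 = 116
⇒ h = 2.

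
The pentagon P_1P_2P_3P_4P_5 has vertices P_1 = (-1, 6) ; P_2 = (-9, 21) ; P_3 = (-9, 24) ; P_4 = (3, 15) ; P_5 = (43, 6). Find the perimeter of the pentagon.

|P_1P_2| = √((-8)² + (15)²) = √289 = 17
|P_2P_3| = √((0)² + (3)²) = √9 = 3
|P_3P_4| = √((12)² + (-9)²) = √225 = 15
|P_4P_5| = √((40)² + (-9)²) = √1681 = 41
|P_5P_1| = √((-44)² + (0)²) = √1936 = 44
Perimeter = 17 + 3 + 15 + 41 + 44 = 120.

120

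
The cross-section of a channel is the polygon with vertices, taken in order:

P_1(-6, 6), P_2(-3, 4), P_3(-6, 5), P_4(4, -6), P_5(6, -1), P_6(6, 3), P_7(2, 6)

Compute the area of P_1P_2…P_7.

76.5

Apply the surveyor's formula: 2A = Σ (x_i·y_{i+1} − x_{i+1}·y_i), indices taken mod 7.
Σ = (-6) + (9) + (16) + (32) + (24) + (30) + (48) = 153
Area = |Σ|/2 = 76.5.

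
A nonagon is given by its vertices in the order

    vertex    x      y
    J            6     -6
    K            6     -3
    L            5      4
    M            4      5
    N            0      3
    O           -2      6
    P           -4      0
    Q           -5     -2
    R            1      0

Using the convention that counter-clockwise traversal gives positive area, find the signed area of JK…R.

Apply Gauss's area formula: 2A = Σ (x_i·y_{i+1} − x_{i+1}·y_i), indices taken mod 9.
Σ = (18) + (39) + (9) + (12) + (6) + (24) + (8) + (2) + (-6) = 112
Signed area = Σ/2 = 56 (positive ⇒ counter-clockwise traversal).

56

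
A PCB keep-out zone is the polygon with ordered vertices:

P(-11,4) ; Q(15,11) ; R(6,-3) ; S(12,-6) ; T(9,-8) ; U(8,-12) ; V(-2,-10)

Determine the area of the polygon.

300

Apply Gauss's area formula: 2A = Σ (x_i·y_{i+1} − x_{i+1}·y_i), indices taken mod 7.
Σ = (-181) + (-111) + (0) + (-42) + (-44) + (-104) + (-118) = -600
Area = |Σ|/2 = 300.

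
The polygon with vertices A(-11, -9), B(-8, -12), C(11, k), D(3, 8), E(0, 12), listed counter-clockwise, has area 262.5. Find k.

The doubled signed area Σ (x_i y_{i+1} − x_{i+1} y_i) is linear in k.
With k=0 it equals 448; the coefficient of k is -11 (from the two edges through C).
So -11·k + 448 = 2·262.5 = 525 ⇒ k = -7.

-7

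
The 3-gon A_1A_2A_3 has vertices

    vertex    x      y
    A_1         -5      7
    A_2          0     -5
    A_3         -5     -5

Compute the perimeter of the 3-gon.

30

|A_1A_2| = √((5)² + (-12)²) = √169 = 13
|A_2A_3| = √((-5)² + (0)²) = √25 = 5
|A_3A_1| = √((0)² + (12)²) = √144 = 12
Perimeter = 13 + 5 + 12 = 30.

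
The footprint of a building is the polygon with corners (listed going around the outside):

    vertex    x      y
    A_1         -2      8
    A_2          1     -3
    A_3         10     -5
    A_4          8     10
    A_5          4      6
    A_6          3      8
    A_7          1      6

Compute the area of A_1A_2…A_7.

Apply the surveyor's formula: 2A = Σ (x_i·y_{i+1} − x_{i+1}·y_i), indices taken mod 7.
Σ = (-2) + (25) + (140) + (8) + (14) + (10) + (20) = 215
Area = |Σ|/2 = 107.5.

107.5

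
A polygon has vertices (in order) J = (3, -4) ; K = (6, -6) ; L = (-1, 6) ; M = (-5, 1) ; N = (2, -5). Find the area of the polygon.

Cross-terms: 6, 30, 29, 23, 7  ⇒  Σ = 95
Area = |Σ|/2 = 47.5.

47.5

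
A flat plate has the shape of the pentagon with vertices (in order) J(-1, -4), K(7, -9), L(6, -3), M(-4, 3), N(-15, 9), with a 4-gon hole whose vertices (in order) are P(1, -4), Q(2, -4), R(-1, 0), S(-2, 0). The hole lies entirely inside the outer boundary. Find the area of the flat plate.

73

Outer boundary:
Apply the shoelace (surveyor's) formula: 2A = Σ (x_i·y_{i+1} − x_{i+1}·y_i), indices taken mod 5.
Cross-terms: 37, 33, 6, 9, 69  ⇒  Σ = 154
Area = |Σ|/2 = 77.
Hole:
P→Q: (1)(-4) − (2)(-4) = 4
Q→R: (2)(0) − (-1)(-4) = -4
R→S: (-1)(0) − (-2)(0) = 0
S→P: (-2)(-4) − (1)(0) = 8
Σ = 8
Area = |Σ|/2 = 4.
Net area = 77 − 4 = 73.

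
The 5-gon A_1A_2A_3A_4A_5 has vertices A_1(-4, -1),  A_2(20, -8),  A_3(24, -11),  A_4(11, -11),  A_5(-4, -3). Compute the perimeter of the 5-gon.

62

|A_1A_2| = √((24)² + (-7)²) = √625 = 25
|A_2A_3| = √((4)² + (-3)²) = √25 = 5
|A_3A_4| = √((-13)² + (0)²) = √169 = 13
|A_4A_5| = √((-15)² + (8)²) = √289 = 17
|A_5A_1| = √((0)² + (2)²) = √4 = 2
Perimeter = 25 + 5 + 13 + 17 + 2 = 62.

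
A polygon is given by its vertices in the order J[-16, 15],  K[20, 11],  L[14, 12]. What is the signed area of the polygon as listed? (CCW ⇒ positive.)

6

Apply the surveyor's formula: 2A = Σ (x_i·y_{i+1} − x_{i+1}·y_i), indices taken mod 3.
Cross-terms: -476, 86, 402  ⇒  Σ = 12
Signed area = Σ/2 = 6 (positive ⇒ counter-clockwise traversal).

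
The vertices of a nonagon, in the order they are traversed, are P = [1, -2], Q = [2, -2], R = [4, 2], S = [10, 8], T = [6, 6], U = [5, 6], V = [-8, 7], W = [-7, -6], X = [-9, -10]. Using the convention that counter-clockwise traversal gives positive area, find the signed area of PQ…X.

134

Cross-terms: 2, 12, 12, 12, 6, 83, 97, 16, 28  ⇒  Σ = 268
Signed area = Σ/2 = 134 (positive ⇒ counter-clockwise traversal).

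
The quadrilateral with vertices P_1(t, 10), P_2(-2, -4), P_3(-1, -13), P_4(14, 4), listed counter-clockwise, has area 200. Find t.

-5

Write out the shoelace sum; only the two edges meeting at P_1 involve t:
2·Area = [(14·10 − t·4) + (t·(-4) − (-2)·10)] + 200
       = -8·t + 360 = 400
⇒ t = -5.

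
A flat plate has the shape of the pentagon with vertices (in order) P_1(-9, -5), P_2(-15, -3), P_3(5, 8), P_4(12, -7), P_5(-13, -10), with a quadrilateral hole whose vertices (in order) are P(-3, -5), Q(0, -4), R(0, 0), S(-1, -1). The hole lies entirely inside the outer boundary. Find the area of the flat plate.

Outer boundary:
Σ = (-48) + (-105) + (-131) + (-211) + (-25) = -520
Area = |Σ|/2 = 260.
Hole:
Apply the shoelace (surveyor's) formula: 2A = Σ (x_i·y_{i+1} − x_{i+1}·y_i), indices taken mod 4.
Σ = (12) + (0) + (0) + (2) = 14
Area = |Σ|/2 = 7.
Net area = 260 − 7 = 253.

253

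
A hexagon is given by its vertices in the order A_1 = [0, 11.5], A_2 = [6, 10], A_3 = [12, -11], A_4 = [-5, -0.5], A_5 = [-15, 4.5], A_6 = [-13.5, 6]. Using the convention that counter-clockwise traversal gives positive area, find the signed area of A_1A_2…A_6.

-265.25

Apply Gauss's area formula: 2A = Σ (x_i·y_{i+1} − x_{i+1}·y_i), indices taken mod 6.
A_1→A_2: (0)(10) − (6)(11.5) = -69
A_2→A_3: (6)(-11) − (12)(10) = -186
A_3→A_4: (12)(-0.5) − (-5)(-11) = -61
A_4→A_5: (-5)(4.5) − (-15)(-0.5) = -30
A_5→A_6: (-15)(6) − (-13.5)(4.5) = -29.25
A_6→A_1: (-13.5)(11.5) − (0)(6) = -155.25
Σ = -530.5
Signed area = Σ/2 = -265.25 (negative ⇒ clockwise traversal).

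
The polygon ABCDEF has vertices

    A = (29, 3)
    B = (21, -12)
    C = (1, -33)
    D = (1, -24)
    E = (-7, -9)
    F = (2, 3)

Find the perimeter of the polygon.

|AB| = √((-8)² + (-15)²) = √289 = 17
|BC| = √((-20)² + (-21)²) = √841 = 29
|CD| = √((0)² + (9)²) = √81 = 9
|DE| = √((-8)² + (15)²) = √289 = 17
|EF| = √((9)² + (12)²) = √225 = 15
|FA| = √((27)² + (0)²) = √729 = 27
Perimeter = 17 + 29 + 9 + 17 + 15 + 27 = 114.

114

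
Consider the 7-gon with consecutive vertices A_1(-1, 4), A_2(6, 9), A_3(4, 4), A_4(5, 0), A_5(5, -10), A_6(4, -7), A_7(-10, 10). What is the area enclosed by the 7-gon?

Apply the shoelace (surveyor's) formula: 2A = Σ (x_i·y_{i+1} − x_{i+1}·y_i), indices taken mod 7.
Σ = (-33) + (-12) + (-20) + (-50) + (5) + (-30) + (-30) = -170
Area = |Σ|/2 = 85.

85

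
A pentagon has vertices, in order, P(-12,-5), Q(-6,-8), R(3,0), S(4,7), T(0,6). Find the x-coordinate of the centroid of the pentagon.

-209/69

Apply the shoelace formula. First the cross-terms c_i = x_i·y_{i+1} − x_{i+1}·y_i:
  66, 24, 21, 24, 72  ⇒  2A = 207, A = 103.5.
Then Σ (x_i + x_{i+1})·c_i = -1881, so x̄ = -1881 / (6·103.5) = -209/69.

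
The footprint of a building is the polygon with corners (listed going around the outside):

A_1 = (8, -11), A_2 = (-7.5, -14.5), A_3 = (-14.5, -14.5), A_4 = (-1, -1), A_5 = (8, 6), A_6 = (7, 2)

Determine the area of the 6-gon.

208.5

Apply the shoelace (surveyor's) formula: 2A = Σ (x_i·y_{i+1} − x_{i+1}·y_i), indices taken mod 6.
A_1→A_2: (8)(-14.5) − (-7.5)(-11) = -198.5
A_2→A_3: (-7.5)(-14.5) − (-14.5)(-14.5) = -101.5
A_3→A_4: (-14.5)(-1) − (-1)(-14.5) = 0
A_4→A_5: (-1)(6) − (8)(-1) = 2
A_5→A_6: (8)(2) − (7)(6) = -26
A_6→A_1: (7)(-11) − (8)(2) = -93
Σ = -417
Area = |Σ|/2 = 208.5.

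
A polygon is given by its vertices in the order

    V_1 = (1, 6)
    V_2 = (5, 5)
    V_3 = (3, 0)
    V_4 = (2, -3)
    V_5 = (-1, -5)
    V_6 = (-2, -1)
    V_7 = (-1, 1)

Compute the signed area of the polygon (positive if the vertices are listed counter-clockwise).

-40.5

Σ = (-25) + (-15) + (-9) + (-13) + (-9) + (-3) + (-7) = -81
Signed area = Σ/2 = -40.5 (negative ⇒ clockwise traversal).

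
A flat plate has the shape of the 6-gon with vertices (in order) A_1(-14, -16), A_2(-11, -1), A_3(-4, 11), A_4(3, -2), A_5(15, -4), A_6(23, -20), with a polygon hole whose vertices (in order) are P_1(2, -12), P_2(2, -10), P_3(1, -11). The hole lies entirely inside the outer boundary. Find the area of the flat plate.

Outer boundary:
Apply the shoelace (surveyor's) formula: 2A = Σ (x_i·y_{i+1} − x_{i+1}·y_i), indices taken mod 6.
A_1→A_2: (-14)(-1) − (-11)(-16) = -162
A_2→A_3: (-11)(11) − (-4)(-1) = -125
A_3→A_4: (-4)(-2) − (3)(11) = -25
A_4→A_5: (3)(-4) − (15)(-2) = 18
A_5→A_6: (15)(-20) − (23)(-4) = -208
A_6→A_1: (23)(-16) − (-14)(-20) = -648
Σ = -1150
Area = |Σ|/2 = 575.
Hole:
Apply Gauss's area formula: 2A = Σ (x_i·y_{i+1} − x_{i+1}·y_i), indices taken mod 3.
Σ = (4) + (-12) + (10) = 2
Area = |Σ|/2 = 1.
Net area = 575 − 1 = 574.

574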